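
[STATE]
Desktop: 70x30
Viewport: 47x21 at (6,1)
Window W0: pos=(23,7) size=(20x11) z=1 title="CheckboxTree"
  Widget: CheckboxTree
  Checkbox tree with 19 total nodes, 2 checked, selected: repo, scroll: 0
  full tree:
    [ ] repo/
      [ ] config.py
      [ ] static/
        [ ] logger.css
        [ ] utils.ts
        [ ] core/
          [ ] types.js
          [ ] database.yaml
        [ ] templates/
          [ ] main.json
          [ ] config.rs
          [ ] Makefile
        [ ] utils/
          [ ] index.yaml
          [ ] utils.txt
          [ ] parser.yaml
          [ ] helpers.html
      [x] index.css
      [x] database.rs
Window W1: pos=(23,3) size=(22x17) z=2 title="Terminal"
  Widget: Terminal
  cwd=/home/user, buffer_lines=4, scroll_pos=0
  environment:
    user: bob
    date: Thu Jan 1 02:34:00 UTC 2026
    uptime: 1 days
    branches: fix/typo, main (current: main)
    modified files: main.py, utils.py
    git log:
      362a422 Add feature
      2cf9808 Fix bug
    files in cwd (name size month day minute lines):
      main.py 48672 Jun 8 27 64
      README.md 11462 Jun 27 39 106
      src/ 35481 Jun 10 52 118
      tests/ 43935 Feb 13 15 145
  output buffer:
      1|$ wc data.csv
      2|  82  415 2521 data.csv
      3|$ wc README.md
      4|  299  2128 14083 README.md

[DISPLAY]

                                               
                                               
                 ┏━━━━━━━━━━━━━━━━━━━━┓        
                 ┃ Terminal           ┃        
                 ┠────────────────────┨        
                 ┃$ wc data.csv       ┃        
                 ┃  82  415 2521 data.┃        
                 ┃$ wc README.md      ┃        
                 ┃  299  2128 14083 RE┃        
                 ┃$ █                 ┃        
                 ┃                    ┃        
                 ┃                    ┃        
                 ┃                    ┃        
                 ┃                    ┃        
                 ┃                    ┃        
                 ┃                    ┃        
                 ┃                    ┃        
                 ┃                    ┃        
                 ┗━━━━━━━━━━━━━━━━━━━━┛        
                                               
                                               


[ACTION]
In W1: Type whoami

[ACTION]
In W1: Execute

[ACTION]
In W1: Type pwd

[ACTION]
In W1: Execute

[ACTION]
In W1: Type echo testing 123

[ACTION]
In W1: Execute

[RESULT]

                                               
                                               
                 ┏━━━━━━━━━━━━━━━━━━━━┓        
                 ┃ Terminal           ┃        
                 ┠────────────────────┨        
                 ┃$ wc data.csv       ┃        
                 ┃  82  415 2521 data.┃        
                 ┃$ wc README.md      ┃        
                 ┃  299  2128 14083 RE┃        
                 ┃$ whoami            ┃        
                 ┃bob                 ┃        
                 ┃$ pwd               ┃        
                 ┃/home/user          ┃        
                 ┃$ echo testing 123  ┃        
                 ┃testing 123         ┃        
                 ┃$ █                 ┃        
                 ┃                    ┃        
                 ┃                    ┃        
                 ┗━━━━━━━━━━━━━━━━━━━━┛        
                                               
                                               


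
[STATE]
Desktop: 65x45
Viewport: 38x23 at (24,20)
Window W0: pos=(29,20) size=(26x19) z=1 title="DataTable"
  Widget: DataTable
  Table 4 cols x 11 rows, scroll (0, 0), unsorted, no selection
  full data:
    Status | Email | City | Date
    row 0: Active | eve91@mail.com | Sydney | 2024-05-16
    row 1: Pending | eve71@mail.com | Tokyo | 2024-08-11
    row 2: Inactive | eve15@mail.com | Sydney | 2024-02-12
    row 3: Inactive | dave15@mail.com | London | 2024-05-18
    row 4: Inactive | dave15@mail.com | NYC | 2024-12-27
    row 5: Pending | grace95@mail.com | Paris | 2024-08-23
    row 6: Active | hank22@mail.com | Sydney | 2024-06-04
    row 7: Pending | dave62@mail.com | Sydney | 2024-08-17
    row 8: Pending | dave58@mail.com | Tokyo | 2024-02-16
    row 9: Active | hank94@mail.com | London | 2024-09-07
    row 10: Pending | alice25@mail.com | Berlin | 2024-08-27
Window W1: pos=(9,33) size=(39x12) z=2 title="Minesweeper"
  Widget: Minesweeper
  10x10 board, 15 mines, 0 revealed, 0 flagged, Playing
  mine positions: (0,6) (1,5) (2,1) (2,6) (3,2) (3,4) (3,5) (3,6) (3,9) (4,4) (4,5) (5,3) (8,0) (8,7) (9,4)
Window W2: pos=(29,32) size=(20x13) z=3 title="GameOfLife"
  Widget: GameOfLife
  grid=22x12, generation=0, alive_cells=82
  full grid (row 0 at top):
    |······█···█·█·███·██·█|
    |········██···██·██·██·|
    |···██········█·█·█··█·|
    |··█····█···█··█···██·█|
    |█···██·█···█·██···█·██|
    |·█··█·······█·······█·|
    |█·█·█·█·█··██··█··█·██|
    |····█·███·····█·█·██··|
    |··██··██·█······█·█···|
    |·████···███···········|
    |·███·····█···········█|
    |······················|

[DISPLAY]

     ┏━━━━━━━━━━━━━━━━━━━━━━━━┓       
     ┃ DataTable              ┃       
     ┠────────────────────────┨       
     ┃Status  │Email          ┃       
     ┃────────┼───────────────┃       
     ┃Active  │eve91@mail.com ┃       
     ┃Pending │eve71@mail.com ┃       
     ┃Inactive│eve15@mail.com ┃       
     ┃Inactive│dave15@mail.com┃       
     ┃Inactive│dave15@mail.com┃       
     ┃Pending │grace95@mail.co┃       
     ┃Active  │hank22@mail.com┃       
     ┏━━━━━━━━━━━━━━━━━━┓l.com┃       
━━━━━┃ GameOfLife       ┃l.com┃       
     ┠──────────────────┨l.com┃       
─────┃Gen: 0            ┃il.co┃       
     ┃·██········█·█·█··┃     ┃       
     ┃█····█···█··█···██┃     ┃       
     ┃··██·█···█·██···█·┃━━━━━┛       
     ┃··█·······█·······┃             
     ┃█·█·█·█··██··█··█·┃             
     ┃··█·███·····█·█·██┃             
     ┃██··██·█······█·█·┃             


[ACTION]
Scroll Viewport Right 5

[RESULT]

  ┏━━━━━━━━━━━━━━━━━━━━━━━━┓          
  ┃ DataTable              ┃          
  ┠────────────────────────┨          
  ┃Status  │Email          ┃          
  ┃────────┼───────────────┃          
  ┃Active  │eve91@mail.com ┃          
  ┃Pending │eve71@mail.com ┃          
  ┃Inactive│eve15@mail.com ┃          
  ┃Inactive│dave15@mail.com┃          
  ┃Inactive│dave15@mail.com┃          
  ┃Pending │grace95@mail.co┃          
  ┃Active  │hank22@mail.com┃          
  ┏━━━━━━━━━━━━━━━━━━┓l.com┃          
━━┃ GameOfLife       ┃l.com┃          
  ┠──────────────────┨l.com┃          
──┃Gen: 0            ┃il.co┃          
  ┃·██········█·█·█··┃     ┃          
  ┃█····█···█··█···██┃     ┃          
  ┃··██·█···█·██···█·┃━━━━━┛          
  ┃··█·······█·······┃                
  ┃█·█·█·█··██··█··█·┃                
  ┃··█·███·····█·█·██┃                
  ┃██··██·█······█·█·┃                


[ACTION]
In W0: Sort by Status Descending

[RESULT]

  ┏━━━━━━━━━━━━━━━━━━━━━━━━┓          
  ┃ DataTable              ┃          
  ┠────────────────────────┨          
  ┃Status ▼│Email          ┃          
  ┃────────┼───────────────┃          
  ┃Pending │eve71@mail.com ┃          
  ┃Pending │grace95@mail.co┃          
  ┃Pending │dave62@mail.com┃          
  ┃Pending │dave58@mail.com┃          
  ┃Pending │alice25@mail.co┃          
  ┃Inactive│eve15@mail.com ┃          
  ┃Inactive│dave15@mail.com┃          
  ┏━━━━━━━━━━━━━━━━━━┓l.com┃          
━━┃ GameOfLife       ┃.com ┃          
  ┠──────────────────┨l.com┃          
──┃Gen: 0            ┃l.com┃          
  ┃·██········█·█·█··┃     ┃          
  ┃█····█···█··█···██┃     ┃          
  ┃··██·█···█·██···█·┃━━━━━┛          
  ┃··█·······█·······┃                
  ┃█·█·█·█··██··█··█·┃                
  ┃··█·███·····█·█·██┃                
  ┃██··██·█······█·█·┃                


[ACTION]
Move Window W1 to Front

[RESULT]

  ┏━━━━━━━━━━━━━━━━━━━━━━━━┓          
  ┃ DataTable              ┃          
  ┠────────────────────────┨          
  ┃Status ▼│Email          ┃          
  ┃────────┼───────────────┃          
  ┃Pending │eve71@mail.com ┃          
  ┃Pending │grace95@mail.co┃          
  ┃Pending │dave62@mail.com┃          
  ┃Pending │dave58@mail.com┃          
  ┃Pending │alice25@mail.co┃          
  ┃Inactive│eve15@mail.com ┃          
  ┃Inactive│dave15@mail.com┃          
  ┏━━━━━━━━━━━━━━━━━━┓l.com┃          
━━━━━━━━━━━━━━━━━━━━┓┃.com ┃          
                    ┃┨l.com┃          
────────────────────┨┃l.com┃          
                    ┃┃     ┃          
                    ┃┃     ┃          
                    ┃┃━━━━━┛          
                    ┃┃                
                    ┃┃                
                    ┃┃                
                    ┃┃                


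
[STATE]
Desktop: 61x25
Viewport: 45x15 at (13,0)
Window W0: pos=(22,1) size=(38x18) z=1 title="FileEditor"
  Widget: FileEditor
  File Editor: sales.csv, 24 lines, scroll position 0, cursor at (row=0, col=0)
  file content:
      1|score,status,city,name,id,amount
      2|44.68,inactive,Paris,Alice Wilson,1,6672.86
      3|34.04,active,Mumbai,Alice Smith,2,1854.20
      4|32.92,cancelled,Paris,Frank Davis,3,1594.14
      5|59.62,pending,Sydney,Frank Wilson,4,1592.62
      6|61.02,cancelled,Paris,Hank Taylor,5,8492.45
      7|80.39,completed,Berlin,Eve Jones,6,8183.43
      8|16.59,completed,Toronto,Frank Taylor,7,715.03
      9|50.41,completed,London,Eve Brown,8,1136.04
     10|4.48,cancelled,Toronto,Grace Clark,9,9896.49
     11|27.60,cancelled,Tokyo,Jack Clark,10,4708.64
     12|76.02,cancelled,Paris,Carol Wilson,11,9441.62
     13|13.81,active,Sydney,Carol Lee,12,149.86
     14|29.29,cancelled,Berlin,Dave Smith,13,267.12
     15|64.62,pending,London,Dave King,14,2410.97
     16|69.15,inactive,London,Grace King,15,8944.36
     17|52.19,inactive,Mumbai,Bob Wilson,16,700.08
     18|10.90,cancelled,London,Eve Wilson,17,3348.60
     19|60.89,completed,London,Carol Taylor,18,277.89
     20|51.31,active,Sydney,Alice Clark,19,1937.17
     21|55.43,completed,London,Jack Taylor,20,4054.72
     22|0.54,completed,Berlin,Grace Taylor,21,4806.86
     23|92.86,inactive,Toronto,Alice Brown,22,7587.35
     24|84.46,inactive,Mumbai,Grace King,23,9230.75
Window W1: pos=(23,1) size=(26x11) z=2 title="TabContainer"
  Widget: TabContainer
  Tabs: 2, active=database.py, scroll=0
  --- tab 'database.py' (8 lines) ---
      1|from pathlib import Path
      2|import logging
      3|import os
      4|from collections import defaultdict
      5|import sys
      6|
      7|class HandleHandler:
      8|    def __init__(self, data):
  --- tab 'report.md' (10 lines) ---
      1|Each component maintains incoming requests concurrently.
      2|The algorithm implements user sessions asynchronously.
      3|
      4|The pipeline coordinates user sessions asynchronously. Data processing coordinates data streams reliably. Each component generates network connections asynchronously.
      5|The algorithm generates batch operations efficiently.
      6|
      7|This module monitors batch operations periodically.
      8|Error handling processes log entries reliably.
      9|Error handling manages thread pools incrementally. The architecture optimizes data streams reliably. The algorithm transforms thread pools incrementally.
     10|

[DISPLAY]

                                             
         ┏┏━━━━━━━━━━━━━━━━━━━━━━━━┓━━━━━━━━━
         ┃┃ TabContainer           ┃         
         ┠┠────────────────────────┨─────────
         ┃┃[database.py]│ report.md┃amount   
         ┃┃────────────────────────┃ Wilson,1
         ┃┃from pathlib import Path┃Smith,2,1
         ┃┃import logging          ┃k Davis,3
         ┃┃import os               ┃ Wilson,4
         ┃┃from collections import ┃ Taylor,5
         ┃┃import sys              ┃ Jones,6,
         ┃┗━━━━━━━━━━━━━━━━━━━━━━━━┛ank Taylo
         ┃50.41,completed,London,Eve Brown,8,
         ┃4.48,cancelled,Toronto,Grace Clark,
         ┃27.60,cancelled,Tokyo,Jack Clark,10


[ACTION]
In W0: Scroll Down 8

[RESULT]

                                             
         ┏┏━━━━━━━━━━━━━━━━━━━━━━━━┓━━━━━━━━━
         ┃┃ TabContainer           ┃         
         ┠┠────────────────────────┨─────────
         ┃┃[database.py]│ report.md┃ Brown,8,
         ┃┃────────────────────────┃ce Clark,
         ┃┃from pathlib import Path┃ Clark,10
         ┃┃import logging          ┃l Wilson,
         ┃┃import os               ┃Lee,12,14
         ┃┃from collections import ┃e Smith,1
         ┃┃import sys              ┃King,14,2
         ┃┗━━━━━━━━━━━━━━━━━━━━━━━━┛e King,15
         ┃52.19,inactive,Mumbai,Bob Wilson,16
         ┃10.90,cancelled,London,Eve Wilson,1
         ┃60.89,completed,London,Carol Taylor


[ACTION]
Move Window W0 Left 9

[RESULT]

                                             
┏━━━━━━━━━┏━━━━━━━━━━━━━━━━━━━━━━━━┓━┓       
┃ FileEdit┃ TabContainer           ┃ ┃       
┠─────────┠────────────────────────┨─┨       
┃50.41,com┃[database.py]│ report.md┃▲┃       
┃4.48,canc┃────────────────────────┃░┃       
┃27.60,can┃from pathlib import Path┃░┃       
┃76.02,can┃import logging          ┃░┃       
┃13.81,act┃import os               ┃░┃       
┃29.29,can┃from collections import ┃░┃       
┃64.62,pen┃import sys              ┃░┃       
┃69.15,ina┗━━━━━━━━━━━━━━━━━━━━━━━━┛░┃       
┃52.19,inactive,Mumbai,Bob Wilson,16░┃       
┃10.90,cancelled,London,Eve Wilson,1░┃       
┃60.89,completed,London,Carol Taylor█┃       


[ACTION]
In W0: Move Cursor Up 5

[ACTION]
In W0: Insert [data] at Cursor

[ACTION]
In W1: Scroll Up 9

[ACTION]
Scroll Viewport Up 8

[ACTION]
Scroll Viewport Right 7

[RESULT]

                                             
━━━━━━━┏━━━━━━━━━━━━━━━━━━━━━━━━┓━┓          
ileEdit┃ TabContainer           ┃ ┃          
───────┠────────────────────────┨─┨          
.41,com┃[database.py]│ report.md┃▲┃          
48,canc┃────────────────────────┃░┃          
.60,can┃from pathlib import Path┃░┃          
.02,can┃import logging          ┃░┃          
.81,act┃import os               ┃░┃          
.29,can┃from collections import ┃░┃          
.62,pen┃import sys              ┃░┃          
.15,ina┗━━━━━━━━━━━━━━━━━━━━━━━━┛░┃          
.19,inactive,Mumbai,Bob Wilson,16░┃          
.90,cancelled,London,Eve Wilson,1░┃          
.89,completed,London,Carol Taylor█┃          


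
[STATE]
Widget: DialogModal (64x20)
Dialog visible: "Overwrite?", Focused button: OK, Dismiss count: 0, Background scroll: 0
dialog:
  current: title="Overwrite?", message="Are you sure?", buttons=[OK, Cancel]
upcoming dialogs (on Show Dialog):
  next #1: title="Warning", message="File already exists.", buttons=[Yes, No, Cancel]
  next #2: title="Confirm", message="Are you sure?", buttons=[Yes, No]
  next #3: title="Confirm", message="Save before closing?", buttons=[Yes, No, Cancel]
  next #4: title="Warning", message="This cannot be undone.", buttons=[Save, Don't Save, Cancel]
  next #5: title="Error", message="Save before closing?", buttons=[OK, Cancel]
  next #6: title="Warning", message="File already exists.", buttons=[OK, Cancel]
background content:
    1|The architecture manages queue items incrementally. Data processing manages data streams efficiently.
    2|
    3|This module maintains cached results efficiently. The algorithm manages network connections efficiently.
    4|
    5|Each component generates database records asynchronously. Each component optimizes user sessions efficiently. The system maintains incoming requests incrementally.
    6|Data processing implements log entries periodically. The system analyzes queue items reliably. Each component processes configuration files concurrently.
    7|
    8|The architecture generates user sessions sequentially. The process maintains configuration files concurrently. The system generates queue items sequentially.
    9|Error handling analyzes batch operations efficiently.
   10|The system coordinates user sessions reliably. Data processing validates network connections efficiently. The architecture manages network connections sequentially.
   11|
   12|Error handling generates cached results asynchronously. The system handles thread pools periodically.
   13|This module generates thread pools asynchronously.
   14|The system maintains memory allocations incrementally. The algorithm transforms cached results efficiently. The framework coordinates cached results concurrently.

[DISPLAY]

The architecture manages queue items incrementally. Data process
                                                                
This module maintains cached results efficiently. The algorithm 
                                                                
Each component generates database records asynchronously. Each c
Data processing implements log entries periodically. The system 
                                                                
The architecture genera┌───────────────┐ sequentially. The proce
Error handling analyzes│   Overwrite?  │ efficiently.           
The system coordinates │ Are you sure? │iably. Data processing v
                       │ [OK]  Cancel  │                        
Error handling generate└───────────────┘asynchronously. The syst
This module generates thread pools asynchronously.              
The system maintains memory allocations incrementally. The algor
                                                                
                                                                
                                                                
                                                                
                                                                
                                                                


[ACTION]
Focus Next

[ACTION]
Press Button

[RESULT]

The architecture manages queue items incrementally. Data process
                                                                
This module maintains cached results efficiently. The algorithm 
                                                                
Each component generates database records asynchronously. Each c
Data processing implements log entries periodically. The system 
                                                                
The architecture generates user sessions sequentially. The proce
Error handling analyzes batch operations efficiently.           
The system coordinates user sessions reliably. Data processing v
                                                                
Error handling generates cached results asynchronously. The syst
This module generates thread pools asynchronously.              
The system maintains memory allocations incrementally. The algor
                                                                
                                                                
                                                                
                                                                
                                                                
                                                                


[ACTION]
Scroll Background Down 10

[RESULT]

                                                                
Error handling generates cached results asynchronously. The syst
This module generates thread pools asynchronously.              
The system maintains memory allocations incrementally. The algor
                                                                
                                                                
                                                                
                                                                
                                                                
                                                                
                                                                
                                                                
                                                                
                                                                
                                                                
                                                                
                                                                
                                                                
                                                                
                                                                


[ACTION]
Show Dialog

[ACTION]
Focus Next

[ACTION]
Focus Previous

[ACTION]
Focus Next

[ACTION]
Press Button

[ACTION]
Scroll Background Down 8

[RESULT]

The system maintains memory allocations incrementally. The algor
                                                                
                                                                
                                                                
                                                                
                                                                
                                                                
                                                                
                                                                
                                                                
                                                                
                                                                
                                                                
                                                                
                                                                
                                                                
                                                                
                                                                
                                                                
                                                                


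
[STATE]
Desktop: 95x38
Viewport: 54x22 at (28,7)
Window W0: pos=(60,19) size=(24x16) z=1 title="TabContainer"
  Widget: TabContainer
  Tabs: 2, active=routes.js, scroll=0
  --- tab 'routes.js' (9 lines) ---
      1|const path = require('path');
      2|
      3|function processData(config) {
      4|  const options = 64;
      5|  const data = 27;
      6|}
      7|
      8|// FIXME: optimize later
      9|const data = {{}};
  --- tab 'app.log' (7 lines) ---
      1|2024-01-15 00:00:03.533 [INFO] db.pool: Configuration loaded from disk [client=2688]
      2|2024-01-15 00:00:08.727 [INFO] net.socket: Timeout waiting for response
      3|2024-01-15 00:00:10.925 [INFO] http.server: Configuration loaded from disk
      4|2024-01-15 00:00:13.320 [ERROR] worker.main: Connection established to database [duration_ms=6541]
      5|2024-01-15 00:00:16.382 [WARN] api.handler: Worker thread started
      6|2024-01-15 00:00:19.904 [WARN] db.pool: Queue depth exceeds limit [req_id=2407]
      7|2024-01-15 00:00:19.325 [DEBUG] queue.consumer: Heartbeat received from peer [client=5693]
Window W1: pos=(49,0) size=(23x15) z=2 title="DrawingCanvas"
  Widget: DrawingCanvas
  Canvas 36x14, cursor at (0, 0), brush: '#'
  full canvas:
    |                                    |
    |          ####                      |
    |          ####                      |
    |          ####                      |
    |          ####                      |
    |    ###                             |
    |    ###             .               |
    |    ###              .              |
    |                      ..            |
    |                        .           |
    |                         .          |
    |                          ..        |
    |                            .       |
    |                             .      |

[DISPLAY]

                     ┃          ####       ┃          
                     ┃    ###              ┃          
                     ┃    ###             .┃          
                     ┃    ###              ┃          
                     ┃                     ┃          
                     ┃                     ┃          
                     ┃                     ┃          
                     ┗━━━━━━━━━━━━━━━━━━━━━┛          
                                                      
                                                      
                                                      
                                                      
                                ┏━━━━━━━━━━━━━━━━━━━━━
                                ┃ TabContainer        
                                ┠─────────────────────
                                ┃[routes.js]│ app.log 
                                ┃─────────────────────
                                ┃const path = require(
                                ┃                     
                                ┃function processData(
                                ┃  const options = 64;
                                ┃  const data = 27;   


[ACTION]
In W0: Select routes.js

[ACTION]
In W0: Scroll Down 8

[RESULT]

                     ┃          ####       ┃          
                     ┃    ###              ┃          
                     ┃    ###             .┃          
                     ┃    ###              ┃          
                     ┃                     ┃          
                     ┃                     ┃          
                     ┃                     ┃          
                     ┗━━━━━━━━━━━━━━━━━━━━━┛          
                                                      
                                                      
                                                      
                                                      
                                ┏━━━━━━━━━━━━━━━━━━━━━
                                ┃ TabContainer        
                                ┠─────────────────────
                                ┃[routes.js]│ app.log 
                                ┃─────────────────────
                                ┃const data = {{}};   
                                ┃                     
                                ┃                     
                                ┃                     
                                ┃                     


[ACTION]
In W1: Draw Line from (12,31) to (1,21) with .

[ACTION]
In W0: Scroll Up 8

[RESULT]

                     ┃          ####       ┃          
                     ┃    ###              ┃          
                     ┃    ###             .┃          
                     ┃    ###              ┃          
                     ┃                     ┃          
                     ┃                     ┃          
                     ┃                     ┃          
                     ┗━━━━━━━━━━━━━━━━━━━━━┛          
                                                      
                                                      
                                                      
                                                      
                                ┏━━━━━━━━━━━━━━━━━━━━━
                                ┃ TabContainer        
                                ┠─────────────────────
                                ┃[routes.js]│ app.log 
                                ┃─────────────────────
                                ┃const path = require(
                                ┃                     
                                ┃function processData(
                                ┃  const options = 64;
                                ┃  const data = 27;   


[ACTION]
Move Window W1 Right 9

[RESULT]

                              ┃          ####       ┃ 
                              ┃    ###              ┃ 
                              ┃    ###             .┃ 
                              ┃    ###              ┃ 
                              ┃                     ┃ 
                              ┃                     ┃ 
                              ┃                     ┃ 
                              ┗━━━━━━━━━━━━━━━━━━━━━┛ 
                                                      
                                                      
                                                      
                                                      
                                ┏━━━━━━━━━━━━━━━━━━━━━
                                ┃ TabContainer        
                                ┠─────────────────────
                                ┃[routes.js]│ app.log 
                                ┃─────────────────────
                                ┃const path = require(
                                ┃                     
                                ┃function processData(
                                ┃  const options = 64;
                                ┃  const data = 27;   


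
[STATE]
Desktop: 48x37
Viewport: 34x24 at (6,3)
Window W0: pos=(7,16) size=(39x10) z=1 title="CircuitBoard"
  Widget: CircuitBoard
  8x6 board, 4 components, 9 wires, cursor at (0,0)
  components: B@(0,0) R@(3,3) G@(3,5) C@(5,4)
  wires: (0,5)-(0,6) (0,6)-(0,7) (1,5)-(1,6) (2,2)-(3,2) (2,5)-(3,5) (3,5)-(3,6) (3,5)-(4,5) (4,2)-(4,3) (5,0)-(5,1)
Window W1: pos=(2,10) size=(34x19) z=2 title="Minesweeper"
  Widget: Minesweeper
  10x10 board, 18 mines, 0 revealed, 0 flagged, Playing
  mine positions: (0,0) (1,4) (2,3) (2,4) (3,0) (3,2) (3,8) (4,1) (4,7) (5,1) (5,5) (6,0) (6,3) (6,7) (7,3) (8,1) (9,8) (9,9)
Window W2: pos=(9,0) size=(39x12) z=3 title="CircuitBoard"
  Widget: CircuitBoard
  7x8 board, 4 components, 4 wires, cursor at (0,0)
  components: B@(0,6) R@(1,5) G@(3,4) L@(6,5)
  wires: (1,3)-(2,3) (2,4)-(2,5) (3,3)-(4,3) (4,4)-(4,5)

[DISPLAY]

   ┃   0 1 2 3 4 5 6              
   ┃0  [.]                      B 
   ┃                              
   ┃1               ·       R     
   ┃                │             
   ┃2               ·   · ─ ·     
   ┃                              
━━━┃3               ·   G         
nes┗━━━━━━━━━━━━━━━━━━━━━━━━━━━━━━
─────────────────────────────┨    
■■■■■■■                      ┃    
■■■■■■■                      ┃    
■■■■■■■                      ┃    
■■■■■■■                      ┃━━━━
■■■■■■■                      ┃    
■■■■■■■                      ┃────
■■■■■■■                      ┃    
■■■■■■■                      ┃· ─ 
■■■■■■■                      ┃    
■■■■■■■                      ┃·   
                             ┃    
                             ┃    
                             ┃━━━━
                             ┃    


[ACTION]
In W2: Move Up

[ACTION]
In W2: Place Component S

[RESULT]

   ┃   0 1 2 3 4 5 6              
   ┃0  [S]                      B 
   ┃                              
   ┃1               ·       R     
   ┃                │             
   ┃2               ·   · ─ ·     
   ┃                              
━━━┃3               ·   G         
nes┗━━━━━━━━━━━━━━━━━━━━━━━━━━━━━━
─────────────────────────────┨    
■■■■■■■                      ┃    
■■■■■■■                      ┃    
■■■■■■■                      ┃    
■■■■■■■                      ┃━━━━
■■■■■■■                      ┃    
■■■■■■■                      ┃────
■■■■■■■                      ┃    
■■■■■■■                      ┃· ─ 
■■■■■■■                      ┃    
■■■■■■■                      ┃·   
                             ┃    
                             ┃    
                             ┃━━━━
                             ┃    


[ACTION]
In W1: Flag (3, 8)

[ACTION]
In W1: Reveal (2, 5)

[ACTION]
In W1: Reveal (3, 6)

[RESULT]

   ┃   0 1 2 3 4 5 6              
   ┃0  [S]                      B 
   ┃                              
   ┃1               ·       R     
   ┃                │             
   ┃2               ·   · ─ ·     
   ┃                              
━━━┃3               ·   G         
nes┗━━━━━━━━━━━━━━━━━━━━━━━━━━━━━━
─────────────────────────────┨    
■■■■■■■                      ┃    
■■■■■■■                      ┃    
■■2■■■■                      ┃    
■■■1■⚑■                      ┃━━━━
■■■■■■■                      ┃    
■■■■■■■                      ┃────
■■■■■■■                      ┃    
■■■■■■■                      ┃· ─ 
■■■■■■■                      ┃    
■■■■■■■                      ┃·   
                             ┃    
                             ┃    
                             ┃━━━━
                             ┃    


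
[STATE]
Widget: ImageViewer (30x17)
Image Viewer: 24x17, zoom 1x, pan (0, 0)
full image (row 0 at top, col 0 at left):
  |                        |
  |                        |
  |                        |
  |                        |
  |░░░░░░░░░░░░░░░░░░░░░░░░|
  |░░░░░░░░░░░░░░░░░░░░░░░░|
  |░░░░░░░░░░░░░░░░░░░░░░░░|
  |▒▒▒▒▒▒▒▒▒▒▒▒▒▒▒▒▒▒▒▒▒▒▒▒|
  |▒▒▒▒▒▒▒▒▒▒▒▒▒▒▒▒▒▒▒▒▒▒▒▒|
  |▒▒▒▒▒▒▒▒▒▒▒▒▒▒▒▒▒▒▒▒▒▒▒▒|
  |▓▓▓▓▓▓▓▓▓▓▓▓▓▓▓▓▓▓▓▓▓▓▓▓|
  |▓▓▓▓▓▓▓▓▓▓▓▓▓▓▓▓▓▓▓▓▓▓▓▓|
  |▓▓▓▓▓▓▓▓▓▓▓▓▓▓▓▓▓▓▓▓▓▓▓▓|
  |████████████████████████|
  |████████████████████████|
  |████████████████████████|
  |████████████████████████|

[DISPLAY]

                              
                              
                              
                              
░░░░░░░░░░░░░░░░░░░░░░░░      
░░░░░░░░░░░░░░░░░░░░░░░░      
░░░░░░░░░░░░░░░░░░░░░░░░      
▒▒▒▒▒▒▒▒▒▒▒▒▒▒▒▒▒▒▒▒▒▒▒▒      
▒▒▒▒▒▒▒▒▒▒▒▒▒▒▒▒▒▒▒▒▒▒▒▒      
▒▒▒▒▒▒▒▒▒▒▒▒▒▒▒▒▒▒▒▒▒▒▒▒      
▓▓▓▓▓▓▓▓▓▓▓▓▓▓▓▓▓▓▓▓▓▓▓▓      
▓▓▓▓▓▓▓▓▓▓▓▓▓▓▓▓▓▓▓▓▓▓▓▓      
▓▓▓▓▓▓▓▓▓▓▓▓▓▓▓▓▓▓▓▓▓▓▓▓      
████████████████████████      
████████████████████████      
████████████████████████      
████████████████████████      


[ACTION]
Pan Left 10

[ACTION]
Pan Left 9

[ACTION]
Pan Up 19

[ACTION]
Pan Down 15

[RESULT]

████████████████████████      
████████████████████████      
                              
                              
                              
                              
                              
                              
                              
                              
                              
                              
                              
                              
                              
                              
                              
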